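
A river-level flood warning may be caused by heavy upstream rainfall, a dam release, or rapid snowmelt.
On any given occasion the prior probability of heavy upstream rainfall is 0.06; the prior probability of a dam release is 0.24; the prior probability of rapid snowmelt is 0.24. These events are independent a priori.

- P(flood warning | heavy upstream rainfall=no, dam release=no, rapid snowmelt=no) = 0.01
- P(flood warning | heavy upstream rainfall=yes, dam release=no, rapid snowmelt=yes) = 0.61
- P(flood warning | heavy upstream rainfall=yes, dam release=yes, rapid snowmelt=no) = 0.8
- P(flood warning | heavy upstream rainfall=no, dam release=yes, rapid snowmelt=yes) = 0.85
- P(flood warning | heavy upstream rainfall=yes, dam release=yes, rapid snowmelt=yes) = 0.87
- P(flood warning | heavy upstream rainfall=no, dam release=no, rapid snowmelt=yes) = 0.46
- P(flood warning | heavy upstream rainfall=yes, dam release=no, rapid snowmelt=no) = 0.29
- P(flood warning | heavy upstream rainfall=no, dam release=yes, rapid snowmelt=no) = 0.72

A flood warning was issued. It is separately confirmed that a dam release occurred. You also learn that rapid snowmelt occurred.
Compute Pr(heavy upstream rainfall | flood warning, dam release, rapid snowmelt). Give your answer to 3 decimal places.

P(flood warning | dam release, rapid snowmelt) = 0.85·0.94 + 0.87·0.06 = 0.799000 + 0.052200 = 0.851200
The heavy upstream rainfall-present share is 0.87·0.06 = 0.052200.
Hence the posterior is 0.052200/0.851200 ≈ 0.061.

Pr(heavy upstream rainfall | flood warning, dam release, rapid snowmelt) ≈ 0.061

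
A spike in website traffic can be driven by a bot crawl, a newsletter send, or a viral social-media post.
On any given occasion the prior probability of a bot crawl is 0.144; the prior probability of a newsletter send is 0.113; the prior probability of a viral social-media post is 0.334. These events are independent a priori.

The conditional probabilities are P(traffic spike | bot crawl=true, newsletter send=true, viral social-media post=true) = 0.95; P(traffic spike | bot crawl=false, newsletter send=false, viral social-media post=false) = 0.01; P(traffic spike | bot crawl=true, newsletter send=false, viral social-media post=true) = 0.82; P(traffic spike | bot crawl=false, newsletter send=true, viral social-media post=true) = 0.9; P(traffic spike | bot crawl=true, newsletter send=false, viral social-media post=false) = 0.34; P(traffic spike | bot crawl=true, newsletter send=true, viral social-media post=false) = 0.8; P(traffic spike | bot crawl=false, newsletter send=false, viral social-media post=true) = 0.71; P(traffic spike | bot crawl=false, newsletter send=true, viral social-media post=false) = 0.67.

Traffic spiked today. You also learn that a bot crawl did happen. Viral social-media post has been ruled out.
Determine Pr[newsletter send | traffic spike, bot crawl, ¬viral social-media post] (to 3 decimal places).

Pr[newsletter send | traffic spike, bot crawl, ¬viral social-media post] ≈ 0.231

P(traffic spike | bot crawl, ¬viral social-media post) = 0.34·0.887 + 0.8·0.113 = 0.301580 + 0.090400 = 0.391980
The newsletter send-present share is 0.8·0.113 = 0.090400.
Hence the posterior is 0.090400/0.391980 ≈ 0.231.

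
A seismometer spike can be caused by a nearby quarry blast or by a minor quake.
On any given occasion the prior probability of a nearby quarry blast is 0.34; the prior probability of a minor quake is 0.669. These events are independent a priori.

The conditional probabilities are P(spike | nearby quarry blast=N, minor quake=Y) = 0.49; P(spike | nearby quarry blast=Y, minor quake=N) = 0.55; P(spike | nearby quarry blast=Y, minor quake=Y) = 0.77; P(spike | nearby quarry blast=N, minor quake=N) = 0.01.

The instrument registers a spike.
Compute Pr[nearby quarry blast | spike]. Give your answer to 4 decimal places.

Pr[nearby quarry blast | spike] ≈ 0.5203

For the numerator, keep only nearby quarry blast=true terms: 0.061897 + 0.175144 = 0.237041
The normalizing constant is 0.01*0.66*0.331 + 0.49*0.66*0.669 + 0.55*0.34*0.331 + 0.77*0.34*0.669 = 0.455581
Posterior = 0.237041 / 0.455581 ≈ 0.5203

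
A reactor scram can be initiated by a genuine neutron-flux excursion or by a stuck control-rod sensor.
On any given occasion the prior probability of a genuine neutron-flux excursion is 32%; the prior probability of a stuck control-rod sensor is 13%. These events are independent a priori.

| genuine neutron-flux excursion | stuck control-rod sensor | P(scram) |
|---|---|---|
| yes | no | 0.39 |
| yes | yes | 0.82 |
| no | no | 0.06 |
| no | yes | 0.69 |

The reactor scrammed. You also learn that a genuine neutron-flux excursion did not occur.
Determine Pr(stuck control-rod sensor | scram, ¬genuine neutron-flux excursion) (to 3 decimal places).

Sum P(scram|·) weighted by the priors over both values of stuck control-rod sensor:
  P(scram | ¬genuine neutron-flux excursion) = 0.06*0.87 + 0.69*0.13
        = 0.052200 + 0.089700 = 0.141900
Keeping only the stuck control-rod sensor-present terms gives 0.089700, so
  P(stuck control-rod sensor | scram, ¬genuine neutron-flux excursion) = 0.089700 / 0.141900 ≈ 0.632

Pr(stuck control-rod sensor | scram, ¬genuine neutron-flux excursion) ≈ 0.632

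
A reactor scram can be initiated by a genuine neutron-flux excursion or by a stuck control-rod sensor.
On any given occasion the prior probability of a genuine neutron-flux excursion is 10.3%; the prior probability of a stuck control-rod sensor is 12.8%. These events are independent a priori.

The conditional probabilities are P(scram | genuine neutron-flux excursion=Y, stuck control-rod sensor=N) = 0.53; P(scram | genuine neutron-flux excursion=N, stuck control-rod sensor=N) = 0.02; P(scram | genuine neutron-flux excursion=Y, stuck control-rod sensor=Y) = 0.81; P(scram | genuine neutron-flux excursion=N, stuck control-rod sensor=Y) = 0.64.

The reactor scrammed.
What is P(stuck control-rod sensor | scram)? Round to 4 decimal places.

P(stuck control-rod sensor | scram) ≈ 0.5709

For the numerator, keep only stuck control-rod sensor=true terms: 0.073482 + 0.010679 = 0.084161
Normalizer over all consistent configurations: 0.02×0.897×0.872 + 0.64×0.897×0.128 + 0.53×0.103×0.872 + 0.81×0.103×0.128 = 0.147407
P(stuck control-rod sensor | scram) = 0.084161/0.147407 ≈ 0.5709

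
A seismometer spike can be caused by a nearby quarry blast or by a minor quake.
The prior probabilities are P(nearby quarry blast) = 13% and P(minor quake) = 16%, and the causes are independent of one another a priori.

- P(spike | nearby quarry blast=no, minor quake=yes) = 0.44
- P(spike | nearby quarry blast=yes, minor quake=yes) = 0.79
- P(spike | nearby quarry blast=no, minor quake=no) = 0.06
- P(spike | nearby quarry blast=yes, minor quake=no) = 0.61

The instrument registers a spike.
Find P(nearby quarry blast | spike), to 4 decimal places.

P(spike) = 0.06×0.87×0.84 + 0.44×0.87×0.16 + 0.61×0.13×0.84 + 0.79×0.13×0.16 = 0.043848 + 0.061248 + 0.066612 + 0.016432 = 0.188140
The nearby quarry blast-present share is 0.066612 + 0.016432 = 0.083044.
Hence the posterior is 0.083044/0.188140 ≈ 0.4414.

P(nearby quarry blast | spike) ≈ 0.4414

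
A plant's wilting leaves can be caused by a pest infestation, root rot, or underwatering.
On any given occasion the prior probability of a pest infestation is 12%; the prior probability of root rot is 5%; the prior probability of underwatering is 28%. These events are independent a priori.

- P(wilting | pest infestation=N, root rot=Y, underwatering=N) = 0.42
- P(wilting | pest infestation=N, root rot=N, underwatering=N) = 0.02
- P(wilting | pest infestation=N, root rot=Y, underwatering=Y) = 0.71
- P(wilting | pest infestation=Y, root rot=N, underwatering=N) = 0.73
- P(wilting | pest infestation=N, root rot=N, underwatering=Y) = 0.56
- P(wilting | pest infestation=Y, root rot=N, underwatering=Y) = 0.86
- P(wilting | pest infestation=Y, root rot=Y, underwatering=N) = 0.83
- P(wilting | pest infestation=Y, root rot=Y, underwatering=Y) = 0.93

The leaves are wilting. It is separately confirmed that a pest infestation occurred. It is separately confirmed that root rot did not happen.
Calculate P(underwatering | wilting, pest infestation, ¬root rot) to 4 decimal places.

P(underwatering | wilting, pest infestation, ¬root rot) ≈ 0.3142

Numerator (weight on configurations with underwatering): 0.86*0.28 = 0.240800
Denominator P(wilting | pest infestation, ¬root rot): 0.73*0.72 + 0.86*0.28 = 0.766400
P(underwatering | wilting, pest infestation, ¬root rot) = 0.240800/0.766400 ≈ 0.3142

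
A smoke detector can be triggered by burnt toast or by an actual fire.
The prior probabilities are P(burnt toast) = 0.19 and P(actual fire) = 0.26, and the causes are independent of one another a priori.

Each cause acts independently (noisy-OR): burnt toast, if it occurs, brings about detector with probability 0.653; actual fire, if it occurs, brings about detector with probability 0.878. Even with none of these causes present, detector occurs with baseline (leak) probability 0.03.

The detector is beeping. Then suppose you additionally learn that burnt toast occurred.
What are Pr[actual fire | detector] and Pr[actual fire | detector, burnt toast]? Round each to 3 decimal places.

Under noisy-OR, P(detector | causes) = 1 − (1−0.03)·∏(1−qᵢ) over the active causes.
P(detector) = 0.03×0.81×0.74 + 0.88166×0.81×0.26 + 0.66341×0.19×0.74 + 0.958936×0.19×0.26 = 0.017982 + 0.185678 + 0.093275 + 0.047371 = 0.344306
Restricting to configurations with actual fire present: 0.185678 + 0.047371 = 0.233049.
Hence the posterior is 0.233049/0.344306 ≈ 0.677.

With the extra evidence:
By total probability over both values of actual fire:
  P(detector | burnt toast) = 0.66341*0.74 + 0.958936*0.26
        = 0.490923 + 0.249323 = 0.740246
The terms with actual fire present sum to 0.249323, so
  P(actual fire | detector, burnt toast) = 0.249323 / 0.740246 ≈ 0.337
This is intercausal reasoning (explaining away): once burnt toast accounts for the detector, actual fire becomes less likely.

Pr[actual fire | detector] ≈ 0.677; Pr[actual fire | detector, burnt toast] ≈ 0.337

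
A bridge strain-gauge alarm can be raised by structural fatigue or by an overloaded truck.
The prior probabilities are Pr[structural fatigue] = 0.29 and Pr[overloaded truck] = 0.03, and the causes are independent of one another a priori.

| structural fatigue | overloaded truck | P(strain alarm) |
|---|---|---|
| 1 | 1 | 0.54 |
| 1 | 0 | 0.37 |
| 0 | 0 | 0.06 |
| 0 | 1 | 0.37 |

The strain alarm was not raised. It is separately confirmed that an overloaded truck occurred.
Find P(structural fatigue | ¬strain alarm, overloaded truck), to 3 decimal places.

For the numerator, keep only structural fatigue=true terms: 0.46×0.29 = 0.133400
Normalizer over all consistent configurations: 0.63×0.71 + 0.46×0.29 = 0.580700
P(structural fatigue | ¬strain alarm, overloaded truck) = 0.133400/0.580700 ≈ 0.230

P(structural fatigue | ¬strain alarm, overloaded truck) ≈ 0.230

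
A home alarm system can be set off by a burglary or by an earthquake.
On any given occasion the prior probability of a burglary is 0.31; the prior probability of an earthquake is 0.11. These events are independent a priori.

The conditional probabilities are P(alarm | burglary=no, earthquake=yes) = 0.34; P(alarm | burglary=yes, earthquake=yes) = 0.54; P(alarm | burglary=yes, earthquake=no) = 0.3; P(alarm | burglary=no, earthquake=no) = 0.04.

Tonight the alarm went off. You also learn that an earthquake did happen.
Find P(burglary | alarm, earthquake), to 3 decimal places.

P(alarm | earthquake) = 0.34·0.69 + 0.54·0.31 = 0.234600 + 0.167400 = 0.402000
The burglary-present share is 0.54·0.31 = 0.167400.
Hence the posterior is 0.167400/0.402000 ≈ 0.416.

P(burglary | alarm, earthquake) ≈ 0.416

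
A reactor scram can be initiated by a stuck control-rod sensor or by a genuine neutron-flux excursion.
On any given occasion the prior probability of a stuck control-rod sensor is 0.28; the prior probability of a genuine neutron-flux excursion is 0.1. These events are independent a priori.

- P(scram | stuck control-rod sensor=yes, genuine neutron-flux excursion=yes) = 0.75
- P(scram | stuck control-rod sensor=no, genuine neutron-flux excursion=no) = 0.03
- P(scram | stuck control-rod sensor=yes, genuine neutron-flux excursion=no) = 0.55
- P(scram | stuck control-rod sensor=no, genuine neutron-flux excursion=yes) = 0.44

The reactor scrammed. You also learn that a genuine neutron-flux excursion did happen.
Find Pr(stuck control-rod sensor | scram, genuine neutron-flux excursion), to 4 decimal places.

Pr(stuck control-rod sensor | scram, genuine neutron-flux excursion) ≈ 0.3986

Enumerate both values of stuck control-rod sensor and weight by the priors:
  P(scram | genuine neutron-flux excursion) = 0.44·0.72 + 0.75·0.28
        = 0.316800 + 0.210000 = 0.526800
Keeping only the stuck control-rod sensor-present terms gives 0.210000, so
  P(stuck control-rod sensor | scram, genuine neutron-flux excursion) = 0.210000 / 0.526800 ≈ 0.3986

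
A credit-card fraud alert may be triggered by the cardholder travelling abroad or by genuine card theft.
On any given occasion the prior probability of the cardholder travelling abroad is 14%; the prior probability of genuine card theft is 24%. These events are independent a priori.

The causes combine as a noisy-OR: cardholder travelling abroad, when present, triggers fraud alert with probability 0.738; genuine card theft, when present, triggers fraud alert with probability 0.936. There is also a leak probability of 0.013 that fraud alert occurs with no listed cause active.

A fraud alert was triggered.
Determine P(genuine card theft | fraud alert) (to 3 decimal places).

Under noisy-OR, P(fraud alert | causes) = 1 − (1−0.013)·∏(1−qᵢ) over the active causes.
P(fraud alert) = 0.013×0.86×0.76 + 0.936832×0.86×0.24 + 0.741406×0.14×0.76 + 0.98345×0.14×0.24 = 0.008497 + 0.193362 + 0.078886 + 0.033044 = 0.313789
Of this, 0.226406 comes from 0.193362 + 0.033044 (the genuine card theft=true cases).
Hence the posterior is 0.226406/0.313789 ≈ 0.722.

P(genuine card theft | fraud alert) ≈ 0.722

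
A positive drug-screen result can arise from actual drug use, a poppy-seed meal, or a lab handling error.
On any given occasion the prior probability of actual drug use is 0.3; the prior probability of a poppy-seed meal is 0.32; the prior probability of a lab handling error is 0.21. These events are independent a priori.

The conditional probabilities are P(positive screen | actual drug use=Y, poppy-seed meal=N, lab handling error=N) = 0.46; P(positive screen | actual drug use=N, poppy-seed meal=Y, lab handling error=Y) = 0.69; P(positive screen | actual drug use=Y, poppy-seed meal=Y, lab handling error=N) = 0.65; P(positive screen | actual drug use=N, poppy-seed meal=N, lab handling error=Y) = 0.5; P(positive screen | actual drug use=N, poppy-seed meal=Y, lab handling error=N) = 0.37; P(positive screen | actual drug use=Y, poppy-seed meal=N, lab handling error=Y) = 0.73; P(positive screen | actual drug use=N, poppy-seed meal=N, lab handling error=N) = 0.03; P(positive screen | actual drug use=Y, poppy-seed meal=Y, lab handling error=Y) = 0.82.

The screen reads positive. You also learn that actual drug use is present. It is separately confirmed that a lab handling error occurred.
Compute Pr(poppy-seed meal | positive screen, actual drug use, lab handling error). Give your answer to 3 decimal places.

Pr(poppy-seed meal | positive screen, actual drug use, lab handling error) ≈ 0.346

By total probability over both values of poppy-seed meal:
  P(positive screen | actual drug use, lab handling error) = 0.73*0.68 + 0.82*0.32
        = 0.496400 + 0.262400 = 0.758800
Configurations with poppy-seed meal contribute 0.262400, so
  P(poppy-seed meal | positive screen, actual drug use, lab handling error) = 0.262400 / 0.758800 ≈ 0.346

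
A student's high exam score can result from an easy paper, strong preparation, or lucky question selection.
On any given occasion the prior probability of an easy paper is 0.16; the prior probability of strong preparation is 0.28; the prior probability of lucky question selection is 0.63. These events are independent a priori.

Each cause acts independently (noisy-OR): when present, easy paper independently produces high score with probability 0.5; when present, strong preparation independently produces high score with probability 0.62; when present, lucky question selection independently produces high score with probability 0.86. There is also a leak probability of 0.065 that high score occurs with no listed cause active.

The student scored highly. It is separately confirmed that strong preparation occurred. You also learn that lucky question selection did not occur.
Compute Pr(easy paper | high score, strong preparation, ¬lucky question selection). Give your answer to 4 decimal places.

Pr(easy paper | high score, strong preparation, ¬lucky question selection) ≈ 0.1955

Under noisy-OR, P(high score | causes) = 1 − (1−0.065)·∏(1−qᵢ) over the active causes.
Sum P(high score|·) weighted by the priors over both values of easy paper:
  P(high score | strong preparation, ¬lucky question selection) = 0.6447×0.84 + 0.82235×0.16
        = 0.541548 + 0.131576 = 0.673124
Keeping only the easy paper-present terms gives 0.131576, so
  P(easy paper | high score, strong preparation, ¬lucky question selection) = 0.131576 / 0.673124 ≈ 0.1955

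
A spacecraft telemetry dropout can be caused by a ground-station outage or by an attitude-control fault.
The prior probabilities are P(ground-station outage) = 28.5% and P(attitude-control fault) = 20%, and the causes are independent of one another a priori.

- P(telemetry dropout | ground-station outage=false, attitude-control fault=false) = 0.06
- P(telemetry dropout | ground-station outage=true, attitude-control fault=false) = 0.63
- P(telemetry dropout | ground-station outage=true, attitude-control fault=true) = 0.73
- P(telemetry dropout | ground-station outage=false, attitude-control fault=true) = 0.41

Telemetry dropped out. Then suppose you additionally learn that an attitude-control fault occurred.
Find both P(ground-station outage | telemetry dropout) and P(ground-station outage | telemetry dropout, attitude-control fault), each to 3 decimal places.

P(ground-station outage | telemetry dropout) ≈ 0.666; P(ground-station outage | telemetry dropout, attitude-control fault) ≈ 0.415

Enumerate the 4 (ground-station outage, attitude-control fault) configurations and weight by the priors:
  P(telemetry dropout) = 0.06·0.715·0.8 + 0.41·0.715·0.2 + 0.63·0.285·0.8 + 0.73·0.285·0.2
        = 0.034320 + 0.058630 + 0.143640 + 0.041610 = 0.278200
Keeping only the ground-station outage-present terms gives 0.185250, so
  P(ground-station outage | telemetry dropout) = 0.185250 / 0.278200 ≈ 0.666

Now also conditioning on attitude-control fault=true:
Numerator (weight on configurations with ground-station outage): 0.73*0.285 = 0.208050
Normalizer over all consistent configurations: 0.41*0.715 + 0.73*0.285 = 0.501200
P(ground-station outage | telemetry dropout, attitude-control fault) = 0.208050/0.501200 ≈ 0.415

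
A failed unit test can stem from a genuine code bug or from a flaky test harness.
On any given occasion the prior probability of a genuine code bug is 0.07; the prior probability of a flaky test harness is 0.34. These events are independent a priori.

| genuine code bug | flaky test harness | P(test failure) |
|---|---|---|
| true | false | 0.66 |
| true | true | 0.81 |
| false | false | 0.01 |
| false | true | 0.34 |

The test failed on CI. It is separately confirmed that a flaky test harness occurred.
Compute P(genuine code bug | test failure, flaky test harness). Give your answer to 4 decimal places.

Sum P(test failure|·) weighted by the priors over both values of genuine code bug:
  P(test failure | flaky test harness) = 0.34·0.93 + 0.81·0.07
        = 0.316200 + 0.056700 = 0.372900
The terms with genuine code bug present sum to 0.056700, so
  P(genuine code bug | test failure, flaky test harness) = 0.056700 / 0.372900 ≈ 0.1521

P(genuine code bug | test failure, flaky test harness) ≈ 0.1521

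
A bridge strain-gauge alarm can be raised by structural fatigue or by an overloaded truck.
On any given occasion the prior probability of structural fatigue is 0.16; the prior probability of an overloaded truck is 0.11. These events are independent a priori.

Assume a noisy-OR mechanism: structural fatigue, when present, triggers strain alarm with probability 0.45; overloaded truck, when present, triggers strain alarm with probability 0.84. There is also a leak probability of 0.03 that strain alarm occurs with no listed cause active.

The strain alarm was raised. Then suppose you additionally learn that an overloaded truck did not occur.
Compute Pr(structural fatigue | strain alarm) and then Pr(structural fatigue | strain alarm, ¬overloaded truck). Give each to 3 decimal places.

Under noisy-OR, P(strain alarm | causes) = 1 − (1−0.03)·∏(1−qᵢ) over the active causes.
P(strain alarm) = 0.03*0.84*0.89 + 0.8448*0.84*0.11 + 0.4665*0.16*0.89 + 0.91464*0.16*0.11 = 0.022428 + 0.078060 + 0.066430 + 0.016098 = 0.183016
Restricting to configurations with structural fatigue present: 0.066430 + 0.016098 = 0.082528.
Hence the posterior is 0.082528/0.183016 ≈ 0.451.

Now condition on the additional information:
P(strain alarm | ¬overloaded truck) = 0.03·0.84 + 0.4665·0.16 = 0.025200 + 0.074640 = 0.099840
Of this, 0.074640 comes from 0.4665·0.16 (the structural fatigue=true cases).
Hence the posterior is 0.074640/0.099840 ≈ 0.748.
Ruling out overloaded truck raises the posterior on structural fatigue — the flip side of explaining away.

Pr(structural fatigue | strain alarm) ≈ 0.451; Pr(structural fatigue | strain alarm, ¬overloaded truck) ≈ 0.748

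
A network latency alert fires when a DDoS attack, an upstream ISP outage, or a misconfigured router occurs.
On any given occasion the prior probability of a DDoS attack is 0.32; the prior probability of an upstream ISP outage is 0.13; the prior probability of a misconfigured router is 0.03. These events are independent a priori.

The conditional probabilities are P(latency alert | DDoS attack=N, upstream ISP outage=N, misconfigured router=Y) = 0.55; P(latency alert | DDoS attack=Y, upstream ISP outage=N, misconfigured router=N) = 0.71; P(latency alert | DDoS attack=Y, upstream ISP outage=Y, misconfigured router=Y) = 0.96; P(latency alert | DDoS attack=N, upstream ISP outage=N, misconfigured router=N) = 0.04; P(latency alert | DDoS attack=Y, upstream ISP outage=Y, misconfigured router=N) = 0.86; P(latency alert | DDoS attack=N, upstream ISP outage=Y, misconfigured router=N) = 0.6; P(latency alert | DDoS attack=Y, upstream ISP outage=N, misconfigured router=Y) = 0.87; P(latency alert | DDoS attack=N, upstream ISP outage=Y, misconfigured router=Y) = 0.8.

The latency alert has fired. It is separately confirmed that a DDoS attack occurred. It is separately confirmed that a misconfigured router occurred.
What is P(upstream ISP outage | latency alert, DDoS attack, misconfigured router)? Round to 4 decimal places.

P(upstream ISP outage | latency alert, DDoS attack, misconfigured router) ≈ 0.1415

P(latency alert | DDoS attack, misconfigured router) = 0.87·0.87 + 0.96·0.13 = 0.756900 + 0.124800 = 0.881700
Restricting to configurations with upstream ISP outage present: 0.96·0.13 = 0.124800.
P(upstream ISP outage | latency alert, DDoS attack, misconfigured router) = 0.124800 / 0.881700 ≈ 0.1415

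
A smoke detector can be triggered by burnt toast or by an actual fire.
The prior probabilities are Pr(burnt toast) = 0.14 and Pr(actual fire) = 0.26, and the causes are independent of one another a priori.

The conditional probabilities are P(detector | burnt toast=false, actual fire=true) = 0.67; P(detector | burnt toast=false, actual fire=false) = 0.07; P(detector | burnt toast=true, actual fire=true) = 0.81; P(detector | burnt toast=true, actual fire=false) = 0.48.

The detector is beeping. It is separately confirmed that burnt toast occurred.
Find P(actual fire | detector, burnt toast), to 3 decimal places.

P(actual fire | detector, burnt toast) ≈ 0.372

Enumerate both values of actual fire and weight by the priors:
  P(detector | burnt toast) = 0.48·0.74 + 0.81·0.26
        = 0.355200 + 0.210600 = 0.565800
The terms with actual fire present sum to 0.210600, so
  P(actual fire | detector, burnt toast) = 0.210600 / 0.565800 ≈ 0.372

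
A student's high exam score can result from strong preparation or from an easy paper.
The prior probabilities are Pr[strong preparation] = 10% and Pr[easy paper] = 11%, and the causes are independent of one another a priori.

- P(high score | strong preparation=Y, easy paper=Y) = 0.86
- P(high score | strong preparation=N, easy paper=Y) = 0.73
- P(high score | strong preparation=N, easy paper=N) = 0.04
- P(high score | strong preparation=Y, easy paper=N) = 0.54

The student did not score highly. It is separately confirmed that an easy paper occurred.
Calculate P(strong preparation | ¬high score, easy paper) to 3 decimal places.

P(strong preparation | ¬high score, easy paper) ≈ 0.054

P(¬high score | easy paper) = 0.27×0.9 + 0.14×0.1 = 0.243000 + 0.014000 = 0.257000
The strong preparation-present share is 0.14×0.1 = 0.014000.
Hence the posterior is 0.014000/0.257000 ≈ 0.054.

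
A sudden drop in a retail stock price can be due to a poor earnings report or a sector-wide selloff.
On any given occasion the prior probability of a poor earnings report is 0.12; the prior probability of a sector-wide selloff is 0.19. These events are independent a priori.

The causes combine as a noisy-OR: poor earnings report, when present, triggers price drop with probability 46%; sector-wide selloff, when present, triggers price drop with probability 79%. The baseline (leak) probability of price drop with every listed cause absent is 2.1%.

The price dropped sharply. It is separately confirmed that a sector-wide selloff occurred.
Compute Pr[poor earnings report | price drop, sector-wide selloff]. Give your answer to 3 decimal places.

Under noisy-OR, P(price drop | causes) = 1 − (1−0.021)·∏(1−qᵢ) over the active causes.
P(price drop | sector-wide selloff) = 0.79441*0.88 + 0.888981*0.12 = 0.699081 + 0.106678 = 0.805759
Restricting to configurations with poor earnings report present: 0.888981*0.12 = 0.106678.
Hence the posterior is 0.106678/0.805759 ≈ 0.132.

Pr[poor earnings report | price drop, sector-wide selloff] ≈ 0.132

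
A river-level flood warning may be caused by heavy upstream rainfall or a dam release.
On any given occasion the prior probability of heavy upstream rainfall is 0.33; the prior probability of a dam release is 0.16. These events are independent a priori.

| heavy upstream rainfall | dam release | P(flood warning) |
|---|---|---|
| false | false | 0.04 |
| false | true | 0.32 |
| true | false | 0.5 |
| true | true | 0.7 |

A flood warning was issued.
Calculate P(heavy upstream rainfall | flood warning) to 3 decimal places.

P(heavy upstream rainfall | flood warning) ≈ 0.755

Weight on heavy upstream rainfall=true, given the evidence: 0.138600 + 0.036960 = 0.175560
Normalizer over all consistent configurations: 0.04×0.67×0.84 + 0.32×0.67×0.16 + 0.5×0.33×0.84 + 0.7×0.33×0.16 = 0.232376
Posterior = 0.175560 / 0.232376 ≈ 0.755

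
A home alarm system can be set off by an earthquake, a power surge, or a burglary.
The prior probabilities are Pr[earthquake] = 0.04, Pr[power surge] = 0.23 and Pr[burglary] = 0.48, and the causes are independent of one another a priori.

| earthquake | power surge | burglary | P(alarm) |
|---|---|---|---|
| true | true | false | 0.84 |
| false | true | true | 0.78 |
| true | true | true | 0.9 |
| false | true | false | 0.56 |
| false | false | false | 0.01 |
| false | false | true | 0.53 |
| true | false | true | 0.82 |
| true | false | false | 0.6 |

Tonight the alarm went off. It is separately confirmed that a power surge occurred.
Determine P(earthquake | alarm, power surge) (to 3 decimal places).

P(earthquake | alarm, power surge) ≈ 0.052

P(alarm | power surge) = 0.56×0.96×0.52 + 0.78×0.96×0.48 + 0.84×0.04×0.52 + 0.9×0.04×0.48 = 0.279552 + 0.359424 + 0.017472 + 0.017280 = 0.673728
Restricting to configurations with earthquake present: 0.017472 + 0.017280 = 0.034752.
Hence the posterior is 0.034752/0.673728 ≈ 0.052.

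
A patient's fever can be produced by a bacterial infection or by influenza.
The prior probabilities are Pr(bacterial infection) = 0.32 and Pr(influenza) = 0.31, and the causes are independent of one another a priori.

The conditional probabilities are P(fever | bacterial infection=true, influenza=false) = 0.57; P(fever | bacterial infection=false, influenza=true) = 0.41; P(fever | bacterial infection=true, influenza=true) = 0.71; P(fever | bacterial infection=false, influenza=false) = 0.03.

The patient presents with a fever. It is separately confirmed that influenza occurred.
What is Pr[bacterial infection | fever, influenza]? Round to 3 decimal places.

Pr[bacterial infection | fever, influenza] ≈ 0.449

Enumerate both values of bacterial infection and weight by the priors:
  P(fever | influenza) = 0.41*0.68 + 0.71*0.32
        = 0.278800 + 0.227200 = 0.506000
The terms with bacterial infection present sum to 0.227200, so
  P(bacterial infection | fever, influenza) = 0.227200 / 0.506000 ≈ 0.449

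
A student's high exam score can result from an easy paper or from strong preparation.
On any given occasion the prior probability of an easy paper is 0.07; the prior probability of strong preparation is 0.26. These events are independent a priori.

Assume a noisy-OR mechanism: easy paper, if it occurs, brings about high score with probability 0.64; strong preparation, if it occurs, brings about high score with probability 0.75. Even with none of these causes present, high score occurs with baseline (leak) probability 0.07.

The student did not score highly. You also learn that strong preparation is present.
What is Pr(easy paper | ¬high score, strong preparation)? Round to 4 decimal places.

Pr(easy paper | ¬high score, strong preparation) ≈ 0.0264

Under noisy-OR, P(high score | causes) = 1 − (1−0.07)·∏(1−qᵢ) over the active causes.
Sum P(¬high score|·) weighted by the priors over both values of easy paper:
  P(¬high score | strong preparation) = 0.2325×0.93 + 0.0837×0.07
        = 0.216225 + 0.005859 = 0.222084
The terms with easy paper present sum to 0.005859, so
  P(easy paper | ¬high score, strong preparation) = 0.005859 / 0.222084 ≈ 0.0264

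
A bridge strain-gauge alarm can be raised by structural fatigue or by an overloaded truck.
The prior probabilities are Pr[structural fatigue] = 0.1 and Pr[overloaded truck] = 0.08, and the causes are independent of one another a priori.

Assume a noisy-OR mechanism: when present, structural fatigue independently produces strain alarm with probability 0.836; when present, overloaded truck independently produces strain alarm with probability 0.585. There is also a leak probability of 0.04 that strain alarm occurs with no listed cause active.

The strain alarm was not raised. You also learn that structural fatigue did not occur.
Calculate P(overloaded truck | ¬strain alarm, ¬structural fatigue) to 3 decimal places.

Under noisy-OR, P(strain alarm | causes) = 1 − (1−0.04)·∏(1−qᵢ) over the active causes.
Weight on overloaded truck=true, given the evidence: 0.3984×0.08 = 0.031872
The normalizing constant is 0.96×0.92 + 0.3984×0.08 = 0.915072
Posterior = 0.031872 / 0.915072 ≈ 0.035

P(overloaded truck | ¬strain alarm, ¬structural fatigue) ≈ 0.035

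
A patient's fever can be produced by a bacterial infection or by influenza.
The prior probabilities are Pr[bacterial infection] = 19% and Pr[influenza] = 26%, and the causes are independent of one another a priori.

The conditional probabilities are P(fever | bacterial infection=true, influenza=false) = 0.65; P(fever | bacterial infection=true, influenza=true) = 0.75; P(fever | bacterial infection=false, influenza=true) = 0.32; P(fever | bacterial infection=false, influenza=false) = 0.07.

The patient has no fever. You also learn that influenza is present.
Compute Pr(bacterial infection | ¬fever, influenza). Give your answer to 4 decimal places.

Pr(bacterial infection | ¬fever, influenza) ≈ 0.0794

Weight on bacterial infection=true, given the evidence: 0.25·0.19 = 0.047500
Denominator P(¬fever | influenza): 0.68·0.81 + 0.25·0.19 = 0.598300
P(bacterial infection | ¬fever, influenza) = 0.047500/0.598300 ≈ 0.0794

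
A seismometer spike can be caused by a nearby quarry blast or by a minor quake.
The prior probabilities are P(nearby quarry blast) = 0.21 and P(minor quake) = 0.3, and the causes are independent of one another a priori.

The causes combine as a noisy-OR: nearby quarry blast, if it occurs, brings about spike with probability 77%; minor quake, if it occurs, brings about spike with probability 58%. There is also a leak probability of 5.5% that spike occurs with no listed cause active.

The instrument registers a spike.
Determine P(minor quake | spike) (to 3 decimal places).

Under noisy-OR, P(spike | causes) = 1 − (1−0.055)·∏(1−qᵢ) over the active causes.
P(spike) = 0.055·0.79·0.7 + 0.6031·0.79·0.3 + 0.78265·0.21·0.7 + 0.908713·0.21·0.3 = 0.030415 + 0.142935 + 0.115050 + 0.057249 = 0.345649
Restricting to configurations with minor quake present: 0.142935 + 0.057249 = 0.200184.
P(minor quake | spike) = 0.200184 / 0.345649 ≈ 0.579

P(minor quake | spike) ≈ 0.579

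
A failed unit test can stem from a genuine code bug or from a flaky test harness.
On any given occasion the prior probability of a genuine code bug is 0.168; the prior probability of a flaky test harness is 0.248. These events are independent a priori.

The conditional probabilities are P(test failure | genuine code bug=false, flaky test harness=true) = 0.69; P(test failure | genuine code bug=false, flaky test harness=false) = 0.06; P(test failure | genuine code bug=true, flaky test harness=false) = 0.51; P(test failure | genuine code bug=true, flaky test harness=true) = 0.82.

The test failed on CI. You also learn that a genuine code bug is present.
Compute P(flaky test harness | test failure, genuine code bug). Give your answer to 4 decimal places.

Sum P(test failure|·) weighted by the priors over both values of flaky test harness:
  P(test failure | genuine code bug) = 0.51×0.752 + 0.82×0.248
        = 0.383520 + 0.203360 = 0.586880
Keeping only the flaky test harness-present terms gives 0.203360, so
  P(flaky test harness | test failure, genuine code bug) = 0.203360 / 0.586880 ≈ 0.3465

P(flaky test harness | test failure, genuine code bug) ≈ 0.3465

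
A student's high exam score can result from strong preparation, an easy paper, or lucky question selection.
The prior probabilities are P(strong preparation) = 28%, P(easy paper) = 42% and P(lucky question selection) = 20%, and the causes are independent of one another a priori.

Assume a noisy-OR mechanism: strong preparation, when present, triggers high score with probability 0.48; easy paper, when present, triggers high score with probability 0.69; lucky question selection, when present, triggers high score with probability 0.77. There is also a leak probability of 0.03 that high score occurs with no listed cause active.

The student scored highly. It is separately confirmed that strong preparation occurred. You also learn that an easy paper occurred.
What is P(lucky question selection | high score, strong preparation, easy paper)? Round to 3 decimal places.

P(lucky question selection | high score, strong preparation, easy paper) ≈ 0.222

Under noisy-OR, P(high score | causes) = 1 − (1−0.03)·∏(1−qᵢ) over the active causes.
Numerator (weight on configurations with lucky question selection): 0.964036*0.2 = 0.192807
Denominator P(high score | strong preparation, easy paper): 0.843636*0.8 + 0.964036*0.2 = 0.867716
P(lucky question selection | high score, strong preparation, easy paper) = 0.192807/0.867716 ≈ 0.222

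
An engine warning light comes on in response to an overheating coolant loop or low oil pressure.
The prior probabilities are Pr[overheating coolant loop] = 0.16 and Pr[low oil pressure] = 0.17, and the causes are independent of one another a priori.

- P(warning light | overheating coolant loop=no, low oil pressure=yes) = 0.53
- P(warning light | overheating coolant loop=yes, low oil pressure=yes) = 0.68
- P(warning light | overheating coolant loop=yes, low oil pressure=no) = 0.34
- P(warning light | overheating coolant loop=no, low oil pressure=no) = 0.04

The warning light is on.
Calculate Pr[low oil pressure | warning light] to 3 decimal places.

Pr[low oil pressure | warning light] ≈ 0.563

By total probability over the 4 (overheating coolant loop, low oil pressure) configurations:
  P(warning light) = 0.04×0.84×0.83 + 0.53×0.84×0.17 + 0.34×0.16×0.83 + 0.68×0.16×0.17
        = 0.027888 + 0.075684 + 0.045152 + 0.018496 = 0.167220
The terms with low oil pressure present sum to 0.094180, so
  P(low oil pressure | warning light) = 0.094180 / 0.167220 ≈ 0.563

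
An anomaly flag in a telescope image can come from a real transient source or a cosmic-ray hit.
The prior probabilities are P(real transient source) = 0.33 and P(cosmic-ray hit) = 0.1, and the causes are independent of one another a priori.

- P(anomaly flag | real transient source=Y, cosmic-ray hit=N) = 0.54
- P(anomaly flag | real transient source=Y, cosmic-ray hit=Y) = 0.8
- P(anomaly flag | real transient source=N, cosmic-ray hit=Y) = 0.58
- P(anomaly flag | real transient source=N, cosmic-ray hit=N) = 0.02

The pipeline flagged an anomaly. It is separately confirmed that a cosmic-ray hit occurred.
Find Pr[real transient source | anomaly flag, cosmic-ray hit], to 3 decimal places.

Enumerate both values of real transient source and weight by the priors:
  P(anomaly flag | cosmic-ray hit) = 0.58×0.67 + 0.8×0.33
        = 0.388600 + 0.264000 = 0.652600
Keeping only the real transient source-present terms gives 0.264000, so
  P(real transient source | anomaly flag, cosmic-ray hit) = 0.264000 / 0.652600 ≈ 0.405

Pr[real transient source | anomaly flag, cosmic-ray hit] ≈ 0.405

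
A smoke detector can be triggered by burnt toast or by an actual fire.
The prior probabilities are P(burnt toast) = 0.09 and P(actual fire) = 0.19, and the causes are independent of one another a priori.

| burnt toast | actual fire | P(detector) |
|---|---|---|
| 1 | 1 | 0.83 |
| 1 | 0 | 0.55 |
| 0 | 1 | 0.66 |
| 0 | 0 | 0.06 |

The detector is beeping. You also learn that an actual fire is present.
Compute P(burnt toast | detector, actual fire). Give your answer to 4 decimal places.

P(burnt toast | detector, actual fire) ≈ 0.1106

By total probability over both values of burnt toast:
  P(detector | actual fire) = 0.66*0.91 + 0.83*0.09
        = 0.600600 + 0.074700 = 0.675300
The terms with burnt toast present sum to 0.074700, so
  P(burnt toast | detector, actual fire) = 0.074700 / 0.675300 ≈ 0.1106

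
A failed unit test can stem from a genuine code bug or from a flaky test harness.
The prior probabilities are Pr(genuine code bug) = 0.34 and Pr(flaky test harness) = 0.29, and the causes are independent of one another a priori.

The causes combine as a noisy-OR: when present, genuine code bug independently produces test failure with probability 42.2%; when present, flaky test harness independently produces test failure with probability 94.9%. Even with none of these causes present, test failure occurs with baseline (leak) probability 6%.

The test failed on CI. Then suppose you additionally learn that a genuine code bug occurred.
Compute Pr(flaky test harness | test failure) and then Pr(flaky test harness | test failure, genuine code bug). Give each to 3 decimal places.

Under noisy-OR, P(test failure | causes) = 1 − (1−0.06)·∏(1−qᵢ) over the active causes.
P(test failure) = 0.06·0.66·0.71 + 0.95206·0.66·0.29 + 0.45668·0.34·0.71 + 0.972291·0.34·0.29 = 0.028116 + 0.182224 + 0.110243 + 0.095868 = 0.416451
Of this, 0.278092 comes from 0.182224 + 0.095868 (the flaky test harness=true cases).
Hence the posterior is 0.278092/0.416451 ≈ 0.668.

Now condition on the additional information:
Sum P(test failure|·) weighted by the priors over both values of flaky test harness:
  P(test failure | genuine code bug) = 0.45668*0.71 + 0.972291*0.29
        = 0.324243 + 0.281964 = 0.606207
Keeping only the flaky test harness-present terms gives 0.281964, so
  P(flaky test harness | test failure, genuine code bug) = 0.281964 / 0.606207 ≈ 0.465
This is intercausal reasoning (explaining away): once genuine code bug accounts for the test failure, flaky test harness becomes less likely.

Pr(flaky test harness | test failure) ≈ 0.668; Pr(flaky test harness | test failure, genuine code bug) ≈ 0.465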